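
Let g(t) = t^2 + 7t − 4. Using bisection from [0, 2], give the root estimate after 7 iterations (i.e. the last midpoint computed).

midpoint 1: g = 4 > 0 → [0, 1]
midpoint 0.5: g = -0.25 < 0 → [0.5, 1]
midpoint 0.75: g = 1.8125 > 0 → [0.5, 0.75]
midpoint 0.625: g = 0.7656 > 0 → [0.5, 0.625]
midpoint 0.5625: g = 0.2539 > 0 → [0.5, 0.5625]
midpoint 0.53125: g = 0.001 > 0 → [0.5, 0.53125]
midpoint 0.515625: g = -0.1248 < 0 → [0.515625, 0.53125]

0.515625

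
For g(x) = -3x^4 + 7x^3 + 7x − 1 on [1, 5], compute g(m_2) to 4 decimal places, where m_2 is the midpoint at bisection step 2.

m = 3, g(m) = -34 (−); new bracket [1, 3]
m = 2, g(m) = 21 (+); new bracket [2, 3]

21.0000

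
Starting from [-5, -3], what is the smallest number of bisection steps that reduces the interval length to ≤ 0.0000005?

Width after n steps is 2/2^n. Need 2^n ≥ 2/0.0000005 = 4000000.
2^21 = 2097152 < 4000000 ≤ 2^22 = 4194304, so n = 22.

22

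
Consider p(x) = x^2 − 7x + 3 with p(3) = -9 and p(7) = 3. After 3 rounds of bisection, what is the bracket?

p(5) = -7 < 0, so the root lies in [5, 7]
p(6) = -3 < 0, so the root lies in [6, 7]
p(6.5) = -0.25 < 0, so the root lies in [6.5, 7]

[6.5, 7]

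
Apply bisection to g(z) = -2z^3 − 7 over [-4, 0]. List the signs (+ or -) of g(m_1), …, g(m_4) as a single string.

m = -2, g(m) = 9 (+); new bracket [-2, 0]
m = -1, g(m) = -5 (−); new bracket [-2, -1]
m = -1.5, g(m) = -0.25 (−); new bracket [-2, -1.5]
m = -1.75, g(m) = 3.7188 (+); new bracket [-1.75, -1.5]

+--+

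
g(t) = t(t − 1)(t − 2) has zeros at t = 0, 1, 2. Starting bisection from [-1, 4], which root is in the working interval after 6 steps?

g(1.5) = -0.375 < 0, so the root lies in [1.5, 4]
g(2.75) = 3.609375 > 0, so the root lies in [1.5, 2.75]
g(2.125) = 0.298828 > 0, so the root lies in [1.5, 2.125]
g(1.8125) = -0.2761 < 0, so the root lies in [1.8125, 2.125]
g(1.96875) = -0.0596 < 0, so the root lies in [1.96875, 2.125]
g(2.046875) = 0.1004 > 0, so the root lies in [1.96875, 2.046875]

2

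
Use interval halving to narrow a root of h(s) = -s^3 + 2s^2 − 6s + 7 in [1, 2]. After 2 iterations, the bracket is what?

midpoint 1.5: h = -0.875 < 0 → [1, 1.5]
midpoint 1.25: h = 0.671875 > 0 → [1.25, 1.5]

[1.25, 1.5]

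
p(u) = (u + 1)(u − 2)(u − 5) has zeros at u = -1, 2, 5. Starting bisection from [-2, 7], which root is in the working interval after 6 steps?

5

p(2.5) = -4.375 < 0, so the root lies in [2.5, 7]
p(4.75) = -3.953125 < 0, so the root lies in [4.75, 7]
p(5.875) = 23.310547 > 0, so the root lies in [4.75, 5.875]
p(5.3125) = 6.5344 > 0, so the root lies in [4.75, 5.3125]
p(5.03125) = 0.5713 > 0, so the root lies in [4.75, 5.03125]
p(4.890625) = -1.8624 < 0, so the root lies in [4.890625, 5.03125]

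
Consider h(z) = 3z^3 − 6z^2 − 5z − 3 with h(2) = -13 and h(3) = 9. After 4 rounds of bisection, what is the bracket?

z = 2.5 gives h = -6.125, negative; keep [2.5, 3]
z = 2.75 gives h = 0.265625, positive; keep [2.5, 2.75]
z = 2.625 gives h = -3.205078, negative; keep [2.625, 2.75]
z = 2.6875 gives h = -1.5408, negative; keep [2.6875, 2.75]

[2.6875, 2.75]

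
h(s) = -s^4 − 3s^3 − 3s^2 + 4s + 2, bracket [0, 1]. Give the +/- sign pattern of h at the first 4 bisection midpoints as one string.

m = 0.5, h(m) = 2.8125 (+); new bracket [0.5, 1]
m = 0.75, h(m) = 1.730469 (+); new bracket [0.75, 1]
m = 0.875, h(m) = 0.607178 (+); new bracket [0.875, 1]
m = 0.9375, h(m) = -0.1311 (−); new bracket [0.875, 0.9375]

+++-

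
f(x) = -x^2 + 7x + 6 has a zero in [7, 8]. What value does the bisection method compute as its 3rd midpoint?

7.875

f(7.5) = 2.25 > 0, so the root lies in [7.5, 8]
f(7.75) = 0.1875 > 0, so the root lies in [7.75, 8]
f(7.875) = -0.890625 < 0, so the root lies in [7.75, 7.875]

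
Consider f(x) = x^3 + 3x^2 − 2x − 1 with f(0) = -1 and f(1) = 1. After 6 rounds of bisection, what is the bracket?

x = 0.5 gives f = -1.125, negative; keep [0.5, 1]
x = 0.75 gives f = -0.390625, negative; keep [0.75, 1]
x = 0.875 gives f = 0.216797, positive; keep [0.75, 0.875]
x = 0.8125 gives f = -0.1082, negative; keep [0.8125, 0.875]
x = 0.84375 gives f = 0.0489, positive; keep [0.8125, 0.84375]
x = 0.828125 gives f = -0.031, negative; keep [0.828125, 0.84375]

[0.828125, 0.84375]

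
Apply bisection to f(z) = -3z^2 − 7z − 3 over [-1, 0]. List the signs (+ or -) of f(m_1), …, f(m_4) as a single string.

-++-

f(-0.5) = -0.25 < 0, so the root lies in [-1, -0.5]
f(-0.75) = 0.5625 > 0, so the root lies in [-0.75, -0.5]
f(-0.625) = 0.203125 > 0, so the root lies in [-0.625, -0.5]
f(-0.5625) = -0.0117 < 0, so the root lies in [-0.625, -0.5625]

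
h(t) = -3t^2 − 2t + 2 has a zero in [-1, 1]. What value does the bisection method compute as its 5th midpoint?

h(0) = 2 > 0, so the root lies in [0, 1]
h(0.5) = 0.25 > 0, so the root lies in [0.5, 1]
h(0.75) = -1.1875 < 0, so the root lies in [0.5, 0.75]
h(0.625) = -0.4219 < 0, so the root lies in [0.5, 0.625]
h(0.5625) = -0.0742 < 0, so the root lies in [0.5, 0.5625]

0.5625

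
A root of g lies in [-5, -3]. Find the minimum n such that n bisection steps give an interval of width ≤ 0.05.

Width after n steps is 2/2^n. Need 2^n ≥ 2/0.05 = 40.
2^5 = 32 < 40 ≤ 2^6 = 64, so n = 6.

6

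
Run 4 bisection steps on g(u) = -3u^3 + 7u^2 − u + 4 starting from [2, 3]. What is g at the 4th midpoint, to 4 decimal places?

midpoint 2.5: g = -1.625 < 0 → [2, 2.5]
midpoint 2.25: g = 3.015625 > 0 → [2.25, 2.5]
midpoint 2.375: g = 0.919922 > 0 → [2.375, 2.5]
midpoint 2.4375: g = -0.2942 < 0 → [2.375, 2.4375]

-0.2942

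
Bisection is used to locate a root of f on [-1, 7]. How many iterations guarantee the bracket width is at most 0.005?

Width after n steps is 8/2^n. Need 2^n ≥ 8/0.005 = 1600.
2^10 = 1024 < 1600 ≤ 2^11 = 2048, so n = 11.

11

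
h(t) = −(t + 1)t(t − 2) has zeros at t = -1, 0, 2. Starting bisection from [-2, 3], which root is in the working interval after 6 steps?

2

h(0.5) = 1.125 > 0, so the root lies in [0.5, 3]
h(1.75) = 1.203125 > 0, so the root lies in [1.75, 3]
h(2.375) = -3.005859 < 0, so the root lies in [1.75, 2.375]
h(2.0625) = -0.3948 < 0, so the root lies in [1.75, 2.0625]
h(1.90625) = 0.5194 > 0, so the root lies in [1.90625, 2.0625]
h(1.984375) = 0.0925 > 0, so the root lies in [1.984375, 2.0625]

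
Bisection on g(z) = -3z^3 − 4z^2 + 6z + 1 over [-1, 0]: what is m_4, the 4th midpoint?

g(-0.5) = -2.625 < 0, so the root lies in [-0.5, 0]
g(-0.25) = -0.703125 < 0, so the root lies in [-0.25, 0]
g(-0.125) = 0.193359 > 0, so the root lies in [-0.25, -0.125]
g(-0.1875) = -0.2458 < 0, so the root lies in [-0.1875, -0.125]

-0.1875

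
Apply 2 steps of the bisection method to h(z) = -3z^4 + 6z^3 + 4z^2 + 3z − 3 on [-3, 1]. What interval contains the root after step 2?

[0, 1]

midpoint -1: h = -11 < 0 → [-1, 1]
midpoint 0: h = -3 < 0 → [0, 1]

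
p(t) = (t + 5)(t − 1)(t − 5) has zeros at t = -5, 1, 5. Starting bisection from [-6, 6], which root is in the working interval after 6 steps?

midpoint 0: p = 25 > 0 → [-6, 0]
midpoint -3: p = 64 > 0 → [-6, -3]
midpoint -4.5: p = 26.125 > 0 → [-6, -4.5]
midpoint -5.25: p = -16.0156 < 0 → [-5.25, -4.5]
midpoint -4.875: p = 7.252 > 0 → [-5.25, -4.875]
midpoint -5.0625: p = -3.8127 < 0 → [-5.0625, -4.875]

-5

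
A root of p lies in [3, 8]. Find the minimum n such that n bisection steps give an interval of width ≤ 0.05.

7

Width after n steps is 5/2^n. Need 2^n ≥ 5/0.05 = 100.
2^6 = 64 < 100 ≤ 2^7 = 128, so n = 7.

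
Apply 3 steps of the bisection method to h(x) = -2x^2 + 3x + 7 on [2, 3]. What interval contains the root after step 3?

[2.75, 2.875]

h(2.5) = 2 > 0, so the root lies in [2.5, 3]
h(2.75) = 0.125 > 0, so the root lies in [2.75, 3]
h(2.875) = -0.90625 < 0, so the root lies in [2.75, 2.875]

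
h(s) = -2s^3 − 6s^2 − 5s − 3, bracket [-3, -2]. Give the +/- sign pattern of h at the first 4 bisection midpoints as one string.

++-+

s = -2.5 gives h = 3.25, positive; keep [-2.5, -2]
s = -2.25 gives h = 0.65625, positive; keep [-2.25, -2]
s = -2.125 gives h = -0.277344, negative; keep [-2.25, -2.125]
s = -2.1875 gives h = 0.1616, positive; keep [-2.1875, -2.125]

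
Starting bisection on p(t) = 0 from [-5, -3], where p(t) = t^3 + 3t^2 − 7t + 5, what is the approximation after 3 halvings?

t = -4 gives p = 17, positive; keep [-5, -4]
t = -4.5 gives p = 6.125, positive; keep [-5, -4.5]
t = -4.75 gives p = -1.234375, negative; keep [-4.75, -4.5]

-4.75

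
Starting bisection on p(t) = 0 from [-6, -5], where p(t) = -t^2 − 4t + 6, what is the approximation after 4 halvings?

-5.1875

t = -5.5 gives p = -2.25, negative; keep [-5.5, -5]
t = -5.25 gives p = -0.5625, negative; keep [-5.25, -5]
t = -5.125 gives p = 0.234375, positive; keep [-5.25, -5.125]
t = -5.1875 gives p = -0.1602, negative; keep [-5.1875, -5.125]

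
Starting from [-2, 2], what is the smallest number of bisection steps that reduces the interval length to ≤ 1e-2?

Width after n steps is 4/2^n. Need 2^n ≥ 4/1e-2 = 400.
2^8 = 256 < 400 ≤ 2^9 = 512, so n = 9.

9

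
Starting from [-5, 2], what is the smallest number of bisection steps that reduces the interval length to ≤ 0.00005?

18

Width after n steps is 7/2^n. Need 2^n ≥ 7/0.00005 = 140000.
2^17 = 131072 < 140000 ≤ 2^18 = 262144, so n = 18.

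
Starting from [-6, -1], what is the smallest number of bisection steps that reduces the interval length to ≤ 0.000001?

23

Width after n steps is 5/2^n. Need 2^n ≥ 5/0.000001 = 5000000.
2^22 = 4194304 < 5000000 ≤ 2^23 = 8388608, so n = 23.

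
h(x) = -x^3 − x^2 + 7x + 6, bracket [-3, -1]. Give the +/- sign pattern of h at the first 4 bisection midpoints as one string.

midpoint -2: h = -4 < 0 → [-3, -2]
midpoint -2.5: h = -2.125 < 0 → [-3, -2.5]
midpoint -2.75: h = -0.015625 < 0 → [-3, -2.75]
midpoint -2.875: h = 1.373 > 0 → [-2.875, -2.75]

---+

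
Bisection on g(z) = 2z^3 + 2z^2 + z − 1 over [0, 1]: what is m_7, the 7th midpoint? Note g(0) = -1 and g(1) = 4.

midpoint 0.5: g = 0.25 > 0 → [0, 0.5]
midpoint 0.25: g = -0.59375 < 0 → [0.25, 0.5]
midpoint 0.375: g = -0.238281 < 0 → [0.375, 0.5]
midpoint 0.4375: g = -0.0122 < 0 → [0.4375, 0.5]
midpoint 0.46875: g = 0.1142 > 0 → [0.4375, 0.46875]
midpoint 0.453125: g = 0.0498 > 0 → [0.4375, 0.453125]
midpoint 0.4453125: g = 0.0185 > 0 → [0.4375, 0.4453125]

0.4453125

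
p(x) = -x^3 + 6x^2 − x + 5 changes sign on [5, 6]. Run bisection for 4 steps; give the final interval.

[5.9375, 6]

m = 5.5, p(m) = 14.625 (+); new bracket [5.5, 6]
m = 5.75, p(m) = 7.515625 (+); new bracket [5.75, 6]
m = 5.875, p(m) = 3.439453 (+); new bracket [5.875, 6]
m = 5.9375, p(m) = 1.2659 (+); new bracket [5.9375, 6]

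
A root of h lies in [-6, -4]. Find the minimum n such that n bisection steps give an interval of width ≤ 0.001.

11

Width after n steps is 2/2^n. Need 2^n ≥ 2/0.001 = 2000.
2^10 = 1024 < 2000 ≤ 2^11 = 2048, so n = 11.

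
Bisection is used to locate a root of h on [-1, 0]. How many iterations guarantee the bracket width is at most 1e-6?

20

Width after n steps is 1/2^n. Need 2^n ≥ 1/1e-6 = 1000000.
2^19 = 524288 < 1000000 ≤ 2^20 = 1048576, so n = 20.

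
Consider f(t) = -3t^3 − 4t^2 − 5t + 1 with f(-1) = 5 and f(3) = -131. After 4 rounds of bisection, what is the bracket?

t = 1 gives f = -11, negative; keep [-1, 1]
t = 0 gives f = 1, positive; keep [0, 1]
t = 0.5 gives f = -2.875, negative; keep [0, 0.5]
t = 0.25 gives f = -0.5469, negative; keep [0, 0.25]

[0, 0.25]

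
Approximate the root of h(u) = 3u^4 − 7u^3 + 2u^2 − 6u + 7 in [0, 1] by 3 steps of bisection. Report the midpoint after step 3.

0.875

midpoint 0.5: h = 3.8125 > 0 → [0.5, 1]
midpoint 0.75: h = 1.621094 > 0 → [0.75, 1]
midpoint 0.875: h = 0.350342 > 0 → [0.875, 1]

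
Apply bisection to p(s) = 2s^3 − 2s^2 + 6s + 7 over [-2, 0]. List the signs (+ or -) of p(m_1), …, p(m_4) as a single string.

p(-1) = -3 < 0, so the root lies in [-1, 0]
p(-0.5) = 3.25 > 0, so the root lies in [-1, -0.5]
p(-0.75) = 0.53125 > 0, so the root lies in [-1, -0.75]
p(-0.875) = -1.1211 < 0, so the root lies in [-0.875, -0.75]

-++-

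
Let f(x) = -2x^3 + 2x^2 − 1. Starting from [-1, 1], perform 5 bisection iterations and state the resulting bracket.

midpoint 0: f = -1 < 0 → [-1, 0]
midpoint -0.5: f = -0.25 < 0 → [-1, -0.5]
midpoint -0.75: f = 0.96875 > 0 → [-0.75, -0.5]
midpoint -0.625: f = 0.2695 > 0 → [-0.625, -0.5]
midpoint -0.5625: f = -0.0112 < 0 → [-0.625, -0.5625]

[-0.625, -0.5625]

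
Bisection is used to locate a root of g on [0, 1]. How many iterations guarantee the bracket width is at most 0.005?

Width after n steps is 1/2^n. Need 2^n ≥ 1/0.005 = 200.
2^7 = 128 < 200 ≤ 2^8 = 256, so n = 8.

8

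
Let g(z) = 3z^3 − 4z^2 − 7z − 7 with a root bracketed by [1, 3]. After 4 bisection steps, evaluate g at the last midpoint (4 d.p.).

1.3262

z = 2 gives g = -13, negative; keep [2, 3]
z = 2.5 gives g = -2.625, negative; keep [2.5, 3]
z = 2.75 gives g = 5.890625, positive; keep [2.5, 2.75]
z = 2.625 gives g = 1.3262, positive; keep [2.5, 2.625]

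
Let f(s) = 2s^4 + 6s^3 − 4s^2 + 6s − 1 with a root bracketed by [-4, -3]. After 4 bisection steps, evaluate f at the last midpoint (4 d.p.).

f(-3.5) = -28.125 < 0, so the root lies in [-4, -3.5]
f(-3.75) = -0.648438 < 0, so the root lies in [-4, -3.75]
f(-3.875) = 17.512207 > 0, so the root lies in [-3.875, -3.75]
f(-3.8125) = 8.0342 > 0, so the root lies in [-3.8125, -3.75]

8.0342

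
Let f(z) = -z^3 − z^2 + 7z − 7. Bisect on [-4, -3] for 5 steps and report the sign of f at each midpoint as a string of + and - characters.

-+++-

midpoint -3.5: f = -0.875 < 0 → [-4, -3.5]
midpoint -3.75: f = 5.421875 > 0 → [-3.75, -3.5]
midpoint -3.625: f = 2.119141 > 0 → [-3.625, -3.5]
midpoint -3.5625: f = 0.5842 > 0 → [-3.5625, -3.5]
midpoint -3.53125: f = -0.1548 < 0 → [-3.5625, -3.53125]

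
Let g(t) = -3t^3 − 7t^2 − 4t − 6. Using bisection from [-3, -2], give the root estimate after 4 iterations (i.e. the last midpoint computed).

g(-2.5) = 7.125 > 0, so the root lies in [-2.5, -2]
g(-2.25) = 1.734375 > 0, so the root lies in [-2.25, -2]
g(-2.125) = -0.322266 < 0, so the root lies in [-2.25, -2.125]
g(-2.1875) = 0.6565 > 0, so the root lies in [-2.1875, -2.125]

-2.1875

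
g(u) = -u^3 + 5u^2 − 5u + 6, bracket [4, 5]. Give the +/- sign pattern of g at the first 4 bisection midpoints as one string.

--+-

u = 4.5 gives g = -6.375, negative; keep [4, 4.5]
u = 4.25 gives g = -1.703125, negative; keep [4, 4.25]
u = 4.125 gives g = 0.263672, positive; keep [4.125, 4.25]
u = 4.1875 gives g = -0.6902, negative; keep [4.125, 4.1875]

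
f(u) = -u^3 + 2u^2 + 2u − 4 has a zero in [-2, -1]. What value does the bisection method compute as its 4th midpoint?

m = -1.5, f(m) = 0.875 (+); new bracket [-1.5, -1]
m = -1.25, f(m) = -1.421875 (−); new bracket [-1.5, -1.25]
m = -1.375, f(m) = -0.369141 (−); new bracket [-1.5, -1.375]
m = -1.4375, f(m) = 0.2283 (+); new bracket [-1.4375, -1.375]

-1.4375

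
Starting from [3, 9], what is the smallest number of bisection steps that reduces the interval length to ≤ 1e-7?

Width after n steps is 6/2^n. Need 2^n ≥ 6/1e-7 = 60000000.
2^25 = 33554432 < 60000000 ≤ 2^26 = 67108864, so n = 26.

26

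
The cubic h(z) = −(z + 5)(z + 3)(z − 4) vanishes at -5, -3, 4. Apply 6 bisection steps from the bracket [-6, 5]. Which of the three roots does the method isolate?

4

midpoint -0.5: h = 50.625 > 0 → [-0.5, 5]
midpoint 2.25: h = 66.609375 > 0 → [2.25, 5]
midpoint 3.625: h = 21.427734 > 0 → [3.625, 5]
midpoint 4.3125: h = -21.2805 < 0 → [3.625, 4.3125]
midpoint 3.96875: h = 1.9532 > 0 → [3.96875, 4.3125]
midpoint 4.140625: h = -9.1786 < 0 → [3.96875, 4.140625]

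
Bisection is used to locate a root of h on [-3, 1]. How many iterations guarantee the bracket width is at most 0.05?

Width after n steps is 4/2^n. Need 2^n ≥ 4/0.05 = 80.
2^6 = 64 < 80 ≤ 2^7 = 128, so n = 7.

7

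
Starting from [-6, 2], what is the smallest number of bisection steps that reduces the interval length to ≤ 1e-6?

23

Width after n steps is 8/2^n. Need 2^n ≥ 8/1e-6 = 8000000.
2^22 = 4194304 < 8000000 ≤ 2^23 = 8388608, so n = 23.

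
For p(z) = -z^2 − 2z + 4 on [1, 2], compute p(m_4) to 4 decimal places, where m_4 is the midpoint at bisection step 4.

p(1.5) = -1.25 < 0, so the root lies in [1, 1.5]
p(1.25) = -0.0625 < 0, so the root lies in [1, 1.25]
p(1.125) = 0.484375 > 0, so the root lies in [1.125, 1.25]
p(1.1875) = 0.2148 > 0, so the root lies in [1.1875, 1.25]

0.2148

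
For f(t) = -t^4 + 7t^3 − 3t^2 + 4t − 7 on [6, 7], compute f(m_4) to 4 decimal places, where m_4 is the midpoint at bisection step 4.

midpoint 6.5: f = 29.5625 > 0 → [6.5, 7]
midpoint 6.75: f = -39.800781 < 0 → [6.5, 6.75]
midpoint 6.625: f = -3.131104 < 0 → [6.5, 6.625]
midpoint 6.5625: f = 13.6985 > 0 → [6.5625, 6.625]

13.6985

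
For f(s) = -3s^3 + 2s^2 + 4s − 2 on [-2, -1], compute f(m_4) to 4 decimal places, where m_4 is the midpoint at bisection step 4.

midpoint -1.5: f = 6.625 > 0 → [-1.5, -1]
midpoint -1.25: f = 1.984375 > 0 → [-1.25, -1]
midpoint -1.125: f = 0.302734 > 0 → [-1.125, -1]
midpoint -1.0625: f = -0.3938 < 0 → [-1.125, -1.0625]

-0.3938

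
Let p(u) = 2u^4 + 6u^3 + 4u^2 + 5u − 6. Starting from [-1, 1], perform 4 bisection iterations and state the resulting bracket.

[0.5, 0.625]

midpoint 0: p = -6 < 0 → [0, 1]
midpoint 0.5: p = -1.625 < 0 → [0.5, 1]
midpoint 0.75: p = 3.164062 > 0 → [0.5, 0.75]
midpoint 0.625: p = 0.4575 > 0 → [0.5, 0.625]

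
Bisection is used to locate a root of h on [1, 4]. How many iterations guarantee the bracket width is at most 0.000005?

20

Width after n steps is 3/2^n. Need 2^n ≥ 3/0.000005 = 600000.
2^19 = 524288 < 600000 ≤ 2^20 = 1048576, so n = 20.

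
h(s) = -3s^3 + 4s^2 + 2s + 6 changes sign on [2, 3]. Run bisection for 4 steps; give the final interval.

[2.0625, 2.125]

m = 2.5, h(m) = -10.875 (−); new bracket [2, 2.5]
m = 2.25, h(m) = -3.421875 (−); new bracket [2, 2.25]
m = 2.125, h(m) = -0.474609 (−); new bracket [2, 2.125]
m = 2.0625, h(m) = 0.8196 (+); new bracket [2.0625, 2.125]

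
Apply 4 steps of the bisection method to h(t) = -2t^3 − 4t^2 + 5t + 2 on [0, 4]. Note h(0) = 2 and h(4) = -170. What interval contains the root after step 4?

m = 2, h(m) = -20 (−); new bracket [0, 2]
m = 1, h(m) = 1 (+); new bracket [1, 2]
m = 1.5, h(m) = -6.25 (−); new bracket [1, 1.5]
m = 1.25, h(m) = -1.9062 (−); new bracket [1, 1.25]

[1, 1.25]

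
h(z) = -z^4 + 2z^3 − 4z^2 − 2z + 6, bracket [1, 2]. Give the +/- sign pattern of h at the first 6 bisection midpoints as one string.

z = 1.5 gives h = -4.3125, negative; keep [1, 1.5]
z = 1.25 gives h = -1.285156, negative; keep [1, 1.25]
z = 1.125 gives h = -0.06665, negative; keep [1, 1.125]
z = 1.0625 gives h = 0.4839, positive; keep [1.0625, 1.125]
z = 1.09375 gives h = 0.2131, positive; keep [1.09375, 1.125]
z = 1.109375 gives h = 0.0744, positive; keep [1.109375, 1.125]

---+++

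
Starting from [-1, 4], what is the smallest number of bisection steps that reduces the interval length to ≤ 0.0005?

14

Width after n steps is 5/2^n. Need 2^n ≥ 5/0.0005 = 10000.
2^13 = 8192 < 10000 ≤ 2^14 = 16384, so n = 14.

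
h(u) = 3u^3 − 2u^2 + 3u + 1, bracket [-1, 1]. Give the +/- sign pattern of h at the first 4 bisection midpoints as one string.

midpoint 0: h = 1 > 0 → [-1, 0]
midpoint -0.5: h = -1.375 < 0 → [-0.5, 0]
midpoint -0.25: h = 0.078125 > 0 → [-0.5, -0.25]
midpoint -0.375: h = -0.5645 < 0 → [-0.375, -0.25]

+-+-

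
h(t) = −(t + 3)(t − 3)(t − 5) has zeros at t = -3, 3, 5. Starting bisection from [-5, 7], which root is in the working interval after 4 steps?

-3

midpoint 1: h = -32 < 0 → [-5, 1]
midpoint -2: h = -35 < 0 → [-5, -2]
midpoint -3.5: h = 27.625 > 0 → [-3.5, -2]
midpoint -2.75: h = -11.1406 < 0 → [-3.5, -2.75]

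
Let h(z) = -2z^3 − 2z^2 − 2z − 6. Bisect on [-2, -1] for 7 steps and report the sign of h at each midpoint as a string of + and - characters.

m = -1.5, h(m) = -0.75 (−); new bracket [-2, -1.5]
m = -1.75, h(m) = 2.09375 (+); new bracket [-1.75, -1.5]
m = -1.625, h(m) = 0.550781 (+); new bracket [-1.625, -1.5]
m = -1.5625, h(m) = -0.1284 (−); new bracket [-1.625, -1.5625]
m = -1.59375, h(m) = 0.2038 (+); new bracket [-1.59375, -1.5625]
m = -1.578125, h(m) = 0.0359 (+); new bracket [-1.578125, -1.5625]
m = -1.5703125, h(m) = -0.0467 (−); new bracket [-1.578125, -1.5703125]

-++-++-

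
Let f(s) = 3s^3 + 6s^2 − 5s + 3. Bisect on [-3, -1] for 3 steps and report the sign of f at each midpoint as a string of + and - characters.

midpoint -2: f = 13 > 0 → [-3, -2]
midpoint -2.5: f = 6.125 > 0 → [-3, -2.5]
midpoint -2.75: f = -0.265625 < 0 → [-2.75, -2.5]

++-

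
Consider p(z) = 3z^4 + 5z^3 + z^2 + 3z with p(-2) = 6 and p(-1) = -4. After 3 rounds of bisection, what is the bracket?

[-1.875, -1.75]

z = -1.5 gives p = -3.9375, negative; keep [-2, -1.5]
z = -1.75 gives p = -0.847656, negative; keep [-2, -1.75]
z = -1.875 gives p = 2.010498, positive; keep [-1.875, -1.75]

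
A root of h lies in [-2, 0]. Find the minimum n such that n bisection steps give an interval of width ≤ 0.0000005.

Width after n steps is 2/2^n. Need 2^n ≥ 2/0.0000005 = 4000000.
2^21 = 2097152 < 4000000 ≤ 2^22 = 4194304, so n = 22.

22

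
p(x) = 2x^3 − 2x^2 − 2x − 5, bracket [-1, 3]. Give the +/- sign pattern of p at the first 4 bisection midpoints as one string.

p(1) = -7 < 0, so the root lies in [1, 3]
p(2) = -1 < 0, so the root lies in [2, 3]
p(2.5) = 8.75 > 0, so the root lies in [2, 2.5]
p(2.25) = 3.1562 > 0, so the root lies in [2, 2.25]

--++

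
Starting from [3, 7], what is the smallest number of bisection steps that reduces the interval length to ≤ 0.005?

Width after n steps is 4/2^n. Need 2^n ≥ 4/0.005 = 800.
2^9 = 512 < 800 ≤ 2^10 = 1024, so n = 10.

10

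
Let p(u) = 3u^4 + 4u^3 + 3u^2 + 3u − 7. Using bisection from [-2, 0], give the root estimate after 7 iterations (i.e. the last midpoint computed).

u = -1 gives p = -8, negative; keep [-2, -1]
u = -1.5 gives p = -3.0625, negative; keep [-2, -1.5]
u = -1.75 gives p = 3.636719, positive; keep [-1.75, -1.5]
u = -1.625 gives p = -0.1985, negative; keep [-1.75, -1.625]
u = -1.6875 gives p = 1.5862, positive; keep [-1.6875, -1.625]
u = -1.65625 gives p = 0.6621, positive; keep [-1.65625, -1.625]
u = -1.640625 gives p = 0.2241, positive; keep [-1.640625, -1.625]

-1.640625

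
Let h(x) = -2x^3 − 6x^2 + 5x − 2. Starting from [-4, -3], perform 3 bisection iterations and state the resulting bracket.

h(-3.5) = -7.25 < 0, so the root lies in [-4, -3.5]
h(-3.75) = 0.34375 > 0, so the root lies in [-3.75, -3.5]
h(-3.625) = -3.699219 < 0, so the root lies in [-3.75, -3.625]

[-3.75, -3.625]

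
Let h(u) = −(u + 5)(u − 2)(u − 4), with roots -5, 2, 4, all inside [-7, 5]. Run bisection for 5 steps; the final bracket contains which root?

-5

u = -1 gives h = -60, negative; keep [-7, -1]
u = -4 gives h = -48, negative; keep [-7, -4]
u = -5.5 gives h = 35.625, positive; keep [-5.5, -4]
u = -4.75 gives h = -14.7656, negative; keep [-5.5, -4.75]
u = -5.125 gives h = 8.127, positive; keep [-5.125, -4.75]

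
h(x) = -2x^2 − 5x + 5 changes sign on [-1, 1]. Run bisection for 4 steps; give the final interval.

h(0) = 5 > 0, so the root lies in [0, 1]
h(0.5) = 2 > 0, so the root lies in [0.5, 1]
h(0.75) = 0.125 > 0, so the root lies in [0.75, 1]
h(0.875) = -0.9062 < 0, so the root lies in [0.75, 0.875]

[0.75, 0.875]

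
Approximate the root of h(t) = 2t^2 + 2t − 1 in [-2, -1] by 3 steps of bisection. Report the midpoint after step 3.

-1.375

h(-1.5) = 0.5 > 0, so the root lies in [-1.5, -1]
h(-1.25) = -0.375 < 0, so the root lies in [-1.5, -1.25]
h(-1.375) = 0.03125 > 0, so the root lies in [-1.375, -1.25]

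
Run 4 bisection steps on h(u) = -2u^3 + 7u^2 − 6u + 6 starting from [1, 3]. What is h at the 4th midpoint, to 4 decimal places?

m = 2, h(m) = 6 (+); new bracket [2, 3]
m = 2.5, h(m) = 3.5 (+); new bracket [2.5, 3]
m = 2.75, h(m) = 0.84375 (+); new bracket [2.75, 3]
m = 2.875, h(m) = -0.918 (−); new bracket [2.75, 2.875]

-0.9180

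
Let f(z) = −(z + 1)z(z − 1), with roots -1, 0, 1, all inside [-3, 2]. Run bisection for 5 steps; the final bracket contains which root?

-1

midpoint -0.5: f = -0.375 < 0 → [-3, -0.5]
midpoint -1.75: f = 3.609375 > 0 → [-1.75, -0.5]
midpoint -1.125: f = 0.298828 > 0 → [-1.125, -0.5]
midpoint -0.8125: f = -0.2761 < 0 → [-1.125, -0.8125]
midpoint -0.96875: f = -0.0596 < 0 → [-1.125, -0.96875]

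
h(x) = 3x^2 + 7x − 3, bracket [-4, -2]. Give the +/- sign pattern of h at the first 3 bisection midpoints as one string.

h(-3) = 3 > 0, so the root lies in [-3, -2]
h(-2.5) = -1.75 < 0, so the root lies in [-3, -2.5]
h(-2.75) = 0.4375 > 0, so the root lies in [-2.75, -2.5]

+-+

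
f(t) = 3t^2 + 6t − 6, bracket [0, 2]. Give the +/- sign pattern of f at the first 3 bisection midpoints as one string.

m = 1, f(m) = 3 (+); new bracket [0, 1]
m = 0.5, f(m) = -2.25 (−); new bracket [0.5, 1]
m = 0.75, f(m) = 0.1875 (+); new bracket [0.5, 0.75]

+-+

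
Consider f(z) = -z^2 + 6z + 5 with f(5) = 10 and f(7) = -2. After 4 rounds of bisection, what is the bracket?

midpoint 6: f = 5 > 0 → [6, 7]
midpoint 6.5: f = 1.75 > 0 → [6.5, 7]
midpoint 6.75: f = -0.0625 < 0 → [6.5, 6.75]
midpoint 6.625: f = 0.8594 > 0 → [6.625, 6.75]

[6.625, 6.75]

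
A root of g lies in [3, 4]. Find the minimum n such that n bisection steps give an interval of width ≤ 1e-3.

10

Width after n steps is 1/2^n. Need 2^n ≥ 1/1e-3 = 1000.
2^9 = 512 < 1000 ≤ 2^10 = 1024, so n = 10.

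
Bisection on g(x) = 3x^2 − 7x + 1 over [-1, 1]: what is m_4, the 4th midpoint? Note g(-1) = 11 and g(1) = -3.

m = 0, g(m) = 1 (+); new bracket [0, 1]
m = 0.5, g(m) = -1.75 (−); new bracket [0, 0.5]
m = 0.25, g(m) = -0.5625 (−); new bracket [0, 0.25]
m = 0.125, g(m) = 0.1719 (+); new bracket [0.125, 0.25]

0.125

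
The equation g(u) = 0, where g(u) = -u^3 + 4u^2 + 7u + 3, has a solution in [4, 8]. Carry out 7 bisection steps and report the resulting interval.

[5.375, 5.40625]

midpoint 6: g = -27 < 0 → [4, 6]
midpoint 5: g = 13 > 0 → [5, 6]
midpoint 5.5: g = -3.875 < 0 → [5, 5.5]
midpoint 5.25: g = 5.2969 > 0 → [5.25, 5.5]
midpoint 5.375: g = 0.9004 > 0 → [5.375, 5.5]
midpoint 5.4375: g = -1.4392 < 0 → [5.375, 5.4375]
midpoint 5.40625: g = -0.2575 < 0 → [5.375, 5.40625]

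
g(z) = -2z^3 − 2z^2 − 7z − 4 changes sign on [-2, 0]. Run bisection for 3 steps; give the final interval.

midpoint -1: g = 3 > 0 → [-1, 0]
midpoint -0.5: g = -0.75 < 0 → [-1, -0.5]
midpoint -0.75: g = 0.96875 > 0 → [-0.75, -0.5]

[-0.75, -0.5]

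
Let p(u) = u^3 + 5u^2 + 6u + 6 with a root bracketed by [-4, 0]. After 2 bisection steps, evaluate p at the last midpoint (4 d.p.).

6.0000

midpoint -2: p = 6 > 0 → [-4, -2]
midpoint -3: p = 6 > 0 → [-4, -3]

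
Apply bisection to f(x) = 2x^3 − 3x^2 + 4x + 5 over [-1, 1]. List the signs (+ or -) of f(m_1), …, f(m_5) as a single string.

++-++

x = 0 gives f = 5, positive; keep [-1, 0]
x = -0.5 gives f = 2, positive; keep [-1, -0.5]
x = -0.75 gives f = -0.53125, negative; keep [-0.75, -0.5]
x = -0.625 gives f = 0.8398, positive; keep [-0.75, -0.625]
x = -0.6875 gives f = 0.1821, positive; keep [-0.75, -0.6875]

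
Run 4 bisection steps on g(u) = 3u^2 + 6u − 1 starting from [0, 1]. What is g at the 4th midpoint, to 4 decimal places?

midpoint 0.5: g = 2.75 > 0 → [0, 0.5]
midpoint 0.25: g = 0.6875 > 0 → [0, 0.25]
midpoint 0.125: g = -0.203125 < 0 → [0.125, 0.25]
midpoint 0.1875: g = 0.2305 > 0 → [0.125, 0.1875]

0.2305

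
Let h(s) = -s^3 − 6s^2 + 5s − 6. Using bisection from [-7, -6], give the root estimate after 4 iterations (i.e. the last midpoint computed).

-6.8125

s = -6.5 gives h = -17.375, negative; keep [-7, -6.5]
s = -6.75 gives h = -5.578125, negative; keep [-7, -6.75]
s = -6.875 gives h = 0.982422, positive; keep [-6.875, -6.75]
s = -6.8125 gives h = -2.3542, negative; keep [-6.875, -6.8125]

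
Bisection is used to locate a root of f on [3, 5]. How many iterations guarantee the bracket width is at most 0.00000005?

26

Width after n steps is 2/2^n. Need 2^n ≥ 2/0.00000005 = 40000000.
2^25 = 33554432 < 40000000 ≤ 2^26 = 67108864, so n = 26.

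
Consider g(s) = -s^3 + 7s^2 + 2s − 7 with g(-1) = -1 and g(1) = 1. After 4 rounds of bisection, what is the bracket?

s = 0 gives g = -7, negative; keep [0, 1]
s = 0.5 gives g = -4.375, negative; keep [0.5, 1]
s = 0.75 gives g = -1.984375, negative; keep [0.75, 1]
s = 0.875 gives g = -0.5605, negative; keep [0.875, 1]

[0.875, 1]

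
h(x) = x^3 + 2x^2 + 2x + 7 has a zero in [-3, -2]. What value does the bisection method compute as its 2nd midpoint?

midpoint -2.5: h = -1.125 < 0 → [-2.5, -2]
midpoint -2.25: h = 1.234375 > 0 → [-2.5, -2.25]

-2.25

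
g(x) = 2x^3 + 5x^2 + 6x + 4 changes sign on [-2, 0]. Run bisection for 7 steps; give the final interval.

[-1.390625, -1.375]

m = -1, g(m) = 1 (+); new bracket [-2, -1]
m = -1.5, g(m) = -0.5 (−); new bracket [-1.5, -1]
m = -1.25, g(m) = 0.40625 (+); new bracket [-1.5, -1.25]
m = -1.375, g(m) = 0.0039 (+); new bracket [-1.5, -1.375]
m = -1.4375, g(m) = -0.2339 (−); new bracket [-1.4375, -1.375]
m = -1.40625, g(m) = -0.1116 (−); new bracket [-1.40625, -1.375]
m = -1.390625, g(m) = -0.053 (−); new bracket [-1.390625, -1.375]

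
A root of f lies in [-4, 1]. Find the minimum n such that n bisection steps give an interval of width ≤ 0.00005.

17

Width after n steps is 5/2^n. Need 2^n ≥ 5/0.00005 = 100000.
2^16 = 65536 < 100000 ≤ 2^17 = 131072, so n = 17.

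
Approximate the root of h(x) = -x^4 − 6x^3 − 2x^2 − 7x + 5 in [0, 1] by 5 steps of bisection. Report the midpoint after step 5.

0.53125

h(0.5) = 0.1875 > 0, so the root lies in [0.5, 1]
h(0.75) = -4.222656 < 0, so the root lies in [0.5, 0.75]
h(0.625) = -1.773682 < 0, so the root lies in [0.5, 0.625]
h(0.5625) = -0.7383 < 0, so the root lies in [0.5, 0.5625]
h(0.53125) = -0.2625 < 0, so the root lies in [0.5, 0.53125]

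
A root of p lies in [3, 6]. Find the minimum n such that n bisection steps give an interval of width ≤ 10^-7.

25

Width after n steps is 3/2^n. Need 2^n ≥ 3/10^-7 = 30000000.
2^24 = 16777216 < 30000000 ≤ 2^25 = 33554432, so n = 25.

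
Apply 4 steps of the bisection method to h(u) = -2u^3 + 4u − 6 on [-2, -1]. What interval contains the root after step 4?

h(-1.5) = -5.25 < 0, so the root lies in [-2, -1.5]
h(-1.75) = -2.28125 < 0, so the root lies in [-2, -1.75]
h(-1.875) = -0.316406 < 0, so the root lies in [-2, -1.875]
h(-1.9375) = 0.7964 > 0, so the root lies in [-1.9375, -1.875]

[-1.9375, -1.875]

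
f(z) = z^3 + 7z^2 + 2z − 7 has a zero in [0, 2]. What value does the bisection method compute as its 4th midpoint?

midpoint 1: f = 3 > 0 → [0, 1]
midpoint 0.5: f = -4.125 < 0 → [0.5, 1]
midpoint 0.75: f = -1.140625 < 0 → [0.75, 1]
midpoint 0.875: f = 0.7793 > 0 → [0.75, 0.875]

0.875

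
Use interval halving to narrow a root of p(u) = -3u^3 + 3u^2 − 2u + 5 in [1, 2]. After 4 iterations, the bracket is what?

[1.375, 1.4375]

m = 1.5, p(m) = -1.375 (−); new bracket [1, 1.5]
m = 1.25, p(m) = 1.328125 (+); new bracket [1.25, 1.5]
m = 1.375, p(m) = 0.123047 (+); new bracket [1.375, 1.5]
m = 1.4375, p(m) = -0.5872 (−); new bracket [1.375, 1.4375]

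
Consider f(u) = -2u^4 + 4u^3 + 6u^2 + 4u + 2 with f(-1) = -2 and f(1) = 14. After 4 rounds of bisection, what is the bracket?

m = 0, f(m) = 2 (+); new bracket [-1, 0]
m = -0.5, f(m) = 0.875 (+); new bracket [-1, -0.5]
m = -0.75, f(m) = 0.054688 (+); new bracket [-1, -0.75]
m = -0.875, f(m) = -0.7583 (−); new bracket [-0.875, -0.75]

[-0.875, -0.75]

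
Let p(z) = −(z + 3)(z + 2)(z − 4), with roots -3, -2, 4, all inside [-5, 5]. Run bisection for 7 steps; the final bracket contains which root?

4

midpoint 0: p = 24 > 0 → [0, 5]
midpoint 2.5: p = 37.125 > 0 → [2.5, 5]
midpoint 3.75: p = 9.703125 > 0 → [3.75, 5]
midpoint 4.375: p = -17.6309 < 0 → [3.75, 4.375]
midpoint 4.0625: p = -2.676 < 0 → [3.75, 4.0625]
midpoint 3.90625: p = 3.8241 > 0 → [3.90625, 4.0625]
midpoint 3.984375: p = 0.6531 > 0 → [3.984375, 4.0625]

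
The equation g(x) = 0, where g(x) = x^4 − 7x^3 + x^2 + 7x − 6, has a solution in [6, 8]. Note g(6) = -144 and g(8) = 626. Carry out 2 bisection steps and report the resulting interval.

[6.5, 7]

g(7) = 92 > 0, so the root lies in [6, 7]
g(6.5) = -55.5625 < 0, so the root lies in [6.5, 7]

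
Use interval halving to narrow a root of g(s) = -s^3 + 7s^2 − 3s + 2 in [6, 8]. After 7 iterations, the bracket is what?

[6.578125, 6.59375]

m = 7, g(m) = -19 (−); new bracket [6, 7]
m = 6.5, g(m) = 3.625 (+); new bracket [6.5, 7]
m = 6.75, g(m) = -6.859375 (−); new bracket [6.5, 6.75]
m = 6.625, g(m) = -1.416 (−); new bracket [6.5, 6.625]
m = 6.5625, g(m) = 1.1541 (+); new bracket [6.5625, 6.625]
m = 6.59375, g(m) = -0.1185 (−); new bracket [6.5625, 6.59375]
m = 6.578125, g(m) = 0.5209 (+); new bracket [6.578125, 6.59375]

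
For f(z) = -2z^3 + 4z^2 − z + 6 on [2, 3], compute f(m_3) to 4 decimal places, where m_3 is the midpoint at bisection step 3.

-0.6055

midpoint 2.5: f = -2.75 < 0 → [2, 2.5]
midpoint 2.25: f = 1.21875 > 0 → [2.25, 2.5]
midpoint 2.375: f = -0.605469 < 0 → [2.25, 2.375]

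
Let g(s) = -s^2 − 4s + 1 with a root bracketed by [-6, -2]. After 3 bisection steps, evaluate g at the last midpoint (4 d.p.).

-1.2500

s = -4 gives g = 1, positive; keep [-6, -4]
s = -5 gives g = -4, negative; keep [-5, -4]
s = -4.5 gives g = -1.25, negative; keep [-4.5, -4]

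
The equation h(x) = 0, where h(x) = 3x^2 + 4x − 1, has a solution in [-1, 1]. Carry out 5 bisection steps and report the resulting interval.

[0.1875, 0.25]

m = 0, h(m) = -1 (−); new bracket [0, 1]
m = 0.5, h(m) = 1.75 (+); new bracket [0, 0.5]
m = 0.25, h(m) = 0.1875 (+); new bracket [0, 0.25]
m = 0.125, h(m) = -0.4531 (−); new bracket [0.125, 0.25]
m = 0.1875, h(m) = -0.1445 (−); new bracket [0.1875, 0.25]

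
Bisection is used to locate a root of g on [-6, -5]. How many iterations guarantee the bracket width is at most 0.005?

8

Width after n steps is 1/2^n. Need 2^n ≥ 1/0.005 = 200.
2^7 = 128 < 200 ≤ 2^8 = 256, so n = 8.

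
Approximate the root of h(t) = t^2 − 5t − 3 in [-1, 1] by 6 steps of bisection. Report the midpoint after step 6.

m = 0, h(m) = -3 (−); new bracket [-1, 0]
m = -0.5, h(m) = -0.25 (−); new bracket [-1, -0.5]
m = -0.75, h(m) = 1.3125 (+); new bracket [-0.75, -0.5]
m = -0.625, h(m) = 0.5156 (+); new bracket [-0.625, -0.5]
m = -0.5625, h(m) = 0.1289 (+); new bracket [-0.5625, -0.5]
m = -0.53125, h(m) = -0.0615 (−); new bracket [-0.5625, -0.53125]

-0.53125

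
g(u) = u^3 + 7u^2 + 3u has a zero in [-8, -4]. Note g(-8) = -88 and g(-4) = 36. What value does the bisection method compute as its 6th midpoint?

m = -6, g(m) = 18 (+); new bracket [-8, -6]
m = -7, g(m) = -21 (−); new bracket [-7, -6]
m = -6.5, g(m) = 1.625 (+); new bracket [-7, -6.5]
m = -6.75, g(m) = -8.8594 (−); new bracket [-6.75, -6.5]
m = -6.625, g(m) = -3.416 (−); new bracket [-6.625, -6.5]
m = -6.5625, g(m) = -0.8459 (−); new bracket [-6.5625, -6.5]

-6.5625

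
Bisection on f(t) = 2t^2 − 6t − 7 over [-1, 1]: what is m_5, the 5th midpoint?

midpoint 0: f = -7 < 0 → [-1, 0]
midpoint -0.5: f = -3.5 < 0 → [-1, -0.5]
midpoint -0.75: f = -1.375 < 0 → [-1, -0.75]
midpoint -0.875: f = -0.2188 < 0 → [-1, -0.875]
midpoint -0.9375: f = 0.3828 > 0 → [-0.9375, -0.875]

-0.9375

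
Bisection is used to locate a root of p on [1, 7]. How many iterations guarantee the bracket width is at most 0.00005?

Width after n steps is 6/2^n. Need 2^n ≥ 6/0.00005 = 120000.
2^16 = 65536 < 120000 ≤ 2^17 = 131072, so n = 17.

17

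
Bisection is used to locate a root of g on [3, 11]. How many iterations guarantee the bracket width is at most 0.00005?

18

Width after n steps is 8/2^n. Need 2^n ≥ 8/0.00005 = 160000.
2^17 = 131072 < 160000 ≤ 2^18 = 262144, so n = 18.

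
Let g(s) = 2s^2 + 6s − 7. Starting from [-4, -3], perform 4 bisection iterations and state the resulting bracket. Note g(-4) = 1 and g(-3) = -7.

[-3.9375, -3.875]

g(-3.5) = -3.5 < 0, so the root lies in [-4, -3.5]
g(-3.75) = -1.375 < 0, so the root lies in [-4, -3.75]
g(-3.875) = -0.21875 < 0, so the root lies in [-4, -3.875]
g(-3.9375) = 0.3828 > 0, so the root lies in [-3.9375, -3.875]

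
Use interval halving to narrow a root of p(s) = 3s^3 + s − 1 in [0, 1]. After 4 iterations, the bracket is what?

[0.5, 0.5625]

p(0.5) = -0.125 < 0, so the root lies in [0.5, 1]
p(0.75) = 1.015625 > 0, so the root lies in [0.5, 0.75]
p(0.625) = 0.357422 > 0, so the root lies in [0.5, 0.625]
p(0.5625) = 0.0964 > 0, so the root lies in [0.5, 0.5625]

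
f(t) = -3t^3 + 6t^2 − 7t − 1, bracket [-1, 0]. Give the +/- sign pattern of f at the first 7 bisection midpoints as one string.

++-++++

t = -0.5 gives f = 4.375, positive; keep [-0.5, 0]
t = -0.25 gives f = 1.171875, positive; keep [-0.25, 0]
t = -0.125 gives f = -0.025391, negative; keep [-0.25, -0.125]
t = -0.1875 gives f = 0.5432, positive; keep [-0.1875, -0.125]
t = -0.15625 gives f = 0.2517, positive; keep [-0.15625, -0.125]
t = -0.140625 gives f = 0.1114, positive; keep [-0.140625, -0.125]
t = -0.1328125 gives f = 0.0426, positive; keep [-0.1328125, -0.125]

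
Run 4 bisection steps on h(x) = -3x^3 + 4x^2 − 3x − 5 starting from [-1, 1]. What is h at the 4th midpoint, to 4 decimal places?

-0.8301

h(0) = -5 < 0, so the root lies in [-1, 0]
h(-0.5) = -2.125 < 0, so the root lies in [-1, -0.5]
h(-0.75) = 0.765625 > 0, so the root lies in [-0.75, -0.5]
h(-0.625) = -0.8301 < 0, so the root lies in [-0.75, -0.625]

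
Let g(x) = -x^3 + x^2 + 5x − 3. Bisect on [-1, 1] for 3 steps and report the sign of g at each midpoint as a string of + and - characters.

x = 0 gives g = -3, negative; keep [0, 1]
x = 0.5 gives g = -0.375, negative; keep [0.5, 1]
x = 0.75 gives g = 0.890625, positive; keep [0.5, 0.75]

--+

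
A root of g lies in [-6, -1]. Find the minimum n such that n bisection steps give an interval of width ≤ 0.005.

Width after n steps is 5/2^n. Need 2^n ≥ 5/0.005 = 1000.
2^9 = 512 < 1000 ≤ 2^10 = 1024, so n = 10.

10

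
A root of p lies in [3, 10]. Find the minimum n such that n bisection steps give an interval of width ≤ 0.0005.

14

Width after n steps is 7/2^n. Need 2^n ≥ 7/0.0005 = 14000.
2^13 = 8192 < 14000 ≤ 2^14 = 16384, so n = 14.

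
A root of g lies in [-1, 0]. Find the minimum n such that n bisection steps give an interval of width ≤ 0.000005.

Width after n steps is 1/2^n. Need 2^n ≥ 1/0.000005 = 200000.
2^17 = 131072 < 200000 ≤ 2^18 = 262144, so n = 18.

18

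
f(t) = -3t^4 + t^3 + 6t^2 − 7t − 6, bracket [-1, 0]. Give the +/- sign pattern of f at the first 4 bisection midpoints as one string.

m = -0.5, f(m) = -1.3125 (−); new bracket [-1, -0.5]
m = -0.75, f(m) = 1.253906 (+); new bracket [-0.75, -0.5]
m = -0.625, f(m) = 0.016846 (+); new bracket [-0.625, -0.5]
m = -0.5625, f(m) = -0.6424 (−); new bracket [-0.625, -0.5625]

-++-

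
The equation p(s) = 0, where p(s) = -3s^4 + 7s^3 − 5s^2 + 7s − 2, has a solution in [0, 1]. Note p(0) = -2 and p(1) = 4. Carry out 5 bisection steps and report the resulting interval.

midpoint 0.5: p = 0.9375 > 0 → [0, 0.5]
midpoint 0.25: p = -0.464844 < 0 → [0.25, 0.5]
midpoint 0.375: p = 0.231689 > 0 → [0.25, 0.375]
midpoint 0.3125: p = -0.1158 < 0 → [0.3125, 0.375]
midpoint 0.34375: p = 0.0579 > 0 → [0.3125, 0.34375]

[0.3125, 0.34375]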